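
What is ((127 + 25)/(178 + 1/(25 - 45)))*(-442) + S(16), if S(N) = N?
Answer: -1286736/3559 ≈ -361.54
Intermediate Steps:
((127 + 25)/(178 + 1/(25 - 45)))*(-442) + S(16) = ((127 + 25)/(178 + 1/(25 - 45)))*(-442) + 16 = (152/(178 + 1/(-20)))*(-442) + 16 = (152/(178 - 1/20))*(-442) + 16 = (152/(3559/20))*(-442) + 16 = (152*(20/3559))*(-442) + 16 = (3040/3559)*(-442) + 16 = -1343680/3559 + 16 = -1286736/3559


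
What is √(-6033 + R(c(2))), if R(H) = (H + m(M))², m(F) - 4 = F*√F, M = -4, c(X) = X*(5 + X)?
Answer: √(-5773 - 288*I) ≈ 1.895 - 76.004*I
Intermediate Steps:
m(F) = 4 + F^(3/2) (m(F) = 4 + F*√F = 4 + F^(3/2))
R(H) = (4 + H - 8*I)² (R(H) = (H + (4 + (-4)^(3/2)))² = (H + (4 - 8*I))² = (4 + H - 8*I)²)
√(-6033 + R(c(2))) = √(-6033 + (4 + 2*(5 + 2) - 8*I)²) = √(-6033 + (4 + 2*7 - 8*I)²) = √(-6033 + (4 + 14 - 8*I)²) = √(-6033 + (18 - 8*I)²)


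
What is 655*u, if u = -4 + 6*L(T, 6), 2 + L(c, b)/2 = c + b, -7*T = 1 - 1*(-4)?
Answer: 162440/7 ≈ 23206.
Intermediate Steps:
T = -5/7 (T = -(1 - 1*(-4))/7 = -(1 + 4)/7 = -⅐*5 = -5/7 ≈ -0.71429)
L(c, b) = -4 + 2*b + 2*c (L(c, b) = -4 + 2*(c + b) = -4 + 2*(b + c) = -4 + (2*b + 2*c) = -4 + 2*b + 2*c)
u = 248/7 (u = -4 + 6*(-4 + 2*6 + 2*(-5/7)) = -4 + 6*(-4 + 12 - 10/7) = -4 + 6*(46/7) = -4 + 276/7 = 248/7 ≈ 35.429)
655*u = 655*(248/7) = 162440/7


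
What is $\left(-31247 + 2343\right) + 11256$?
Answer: $-17648$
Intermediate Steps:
$\left(-31247 + 2343\right) + 11256 = -28904 + 11256 = -17648$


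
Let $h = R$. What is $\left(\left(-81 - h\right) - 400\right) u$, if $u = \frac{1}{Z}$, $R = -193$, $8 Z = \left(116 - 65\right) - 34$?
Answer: $- \frac{2304}{17} \approx -135.53$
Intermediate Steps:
$Z = \frac{17}{8}$ ($Z = \frac{\left(116 - 65\right) - 34}{8} = \frac{51 - 34}{8} = \frac{1}{8} \cdot 17 = \frac{17}{8} \approx 2.125$)
$h = -193$
$u = \frac{8}{17}$ ($u = \frac{1}{\frac{17}{8}} = \frac{8}{17} \approx 0.47059$)
$\left(\left(-81 - h\right) - 400\right) u = \left(\left(-81 - -193\right) - 400\right) \frac{8}{17} = \left(\left(-81 + 193\right) - 400\right) \frac{8}{17} = \left(112 - 400\right) \frac{8}{17} = \left(-288\right) \frac{8}{17} = - \frac{2304}{17}$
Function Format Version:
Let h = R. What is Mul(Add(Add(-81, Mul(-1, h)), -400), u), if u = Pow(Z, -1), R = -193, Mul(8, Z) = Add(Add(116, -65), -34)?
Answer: Rational(-2304, 17) ≈ -135.53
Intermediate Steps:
Z = Rational(17, 8) (Z = Mul(Rational(1, 8), Add(Add(116, -65), -34)) = Mul(Rational(1, 8), Add(51, -34)) = Mul(Rational(1, 8), 17) = Rational(17, 8) ≈ 2.1250)
h = -193
u = Rational(8, 17) (u = Pow(Rational(17, 8), -1) = Rational(8, 17) ≈ 0.47059)
Mul(Add(Add(-81, Mul(-1, h)), -400), u) = Mul(Add(Add(-81, Mul(-1, -193)), -400), Rational(8, 17)) = Mul(Add(Add(-81, 193), -400), Rational(8, 17)) = Mul(Add(112, -400), Rational(8, 17)) = Mul(-288, Rational(8, 17)) = Rational(-2304, 17)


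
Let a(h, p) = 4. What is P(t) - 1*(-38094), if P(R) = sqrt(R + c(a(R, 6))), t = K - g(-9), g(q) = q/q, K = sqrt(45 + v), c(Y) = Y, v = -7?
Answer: 38094 + sqrt(3 + sqrt(38)) ≈ 38097.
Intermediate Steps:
K = sqrt(38) (K = sqrt(45 - 7) = sqrt(38) ≈ 6.1644)
g(q) = 1
t = -1 + sqrt(38) (t = sqrt(38) - 1*1 = sqrt(38) - 1 = -1 + sqrt(38) ≈ 5.1644)
P(R) = sqrt(4 + R) (P(R) = sqrt(R + 4) = sqrt(4 + R))
P(t) - 1*(-38094) = sqrt(4 + (-1 + sqrt(38))) - 1*(-38094) = sqrt(3 + sqrt(38)) + 38094 = 38094 + sqrt(3 + sqrt(38))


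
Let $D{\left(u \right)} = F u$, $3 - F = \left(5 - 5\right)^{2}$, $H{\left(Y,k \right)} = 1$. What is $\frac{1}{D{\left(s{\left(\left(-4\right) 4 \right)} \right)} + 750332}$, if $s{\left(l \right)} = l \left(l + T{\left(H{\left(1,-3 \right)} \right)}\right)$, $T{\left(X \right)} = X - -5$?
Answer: $\frac{1}{750812} \approx 1.3319 \cdot 10^{-6}$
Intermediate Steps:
$T{\left(X \right)} = 5 + X$ ($T{\left(X \right)} = X + 5 = 5 + X$)
$F = 3$ ($F = 3 - \left(5 - 5\right)^{2} = 3 - 0^{2} = 3 - 0 = 3 + 0 = 3$)
$s{\left(l \right)} = l \left(6 + l\right)$ ($s{\left(l \right)} = l \left(l + \left(5 + 1\right)\right) = l \left(l + 6\right) = l \left(6 + l\right)$)
$D{\left(u \right)} = 3 u$
$\frac{1}{D{\left(s{\left(\left(-4\right) 4 \right)} \right)} + 750332} = \frac{1}{3 \left(-4\right) 4 \left(6 - 16\right) + 750332} = \frac{1}{3 \left(- 16 \left(6 - 16\right)\right) + 750332} = \frac{1}{3 \left(\left(-16\right) \left(-10\right)\right) + 750332} = \frac{1}{3 \cdot 160 + 750332} = \frac{1}{480 + 750332} = \frac{1}{750812}$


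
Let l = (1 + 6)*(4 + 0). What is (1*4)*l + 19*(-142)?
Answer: -2586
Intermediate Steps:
l = 28 (l = 7*4 = 28)
(1*4)*l + 19*(-142) = (1*4)*28 + 19*(-142) = 4*28 - 2698 = 112 - 2698 = -2586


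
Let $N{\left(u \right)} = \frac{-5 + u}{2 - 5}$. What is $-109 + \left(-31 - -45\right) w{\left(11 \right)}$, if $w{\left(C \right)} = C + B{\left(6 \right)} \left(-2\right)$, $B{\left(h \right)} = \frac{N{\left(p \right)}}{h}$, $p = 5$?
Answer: $45$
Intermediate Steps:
$N{\left(u \right)} = \frac{5}{3} - \frac{u}{3}$ ($N{\left(u \right)} = \frac{-5 + u}{-3} = \left(-5 + u\right) \left(- \frac{1}{3}\right) = \frac{5}{3} - \frac{u}{3}$)
$B{\left(h \right)} = 0$ ($B{\left(h \right)} = \frac{\frac{5}{3} - \frac{5}{3}}{h} = \frac{0}{h} = 0$)
$w{\left(C \right)} = C$ ($w{\left(C \right)} = C + 0 \left(-2\right) = C + 0 = C$)
$-109 + \left(-31 - -45\right) w{\left(11 \right)} = -109 + \left(-31 - -45\right) 11 = -109 + \left(-31 + 45\right) 11 = -109 + 14 \cdot 11 = -109 + 154 = 45$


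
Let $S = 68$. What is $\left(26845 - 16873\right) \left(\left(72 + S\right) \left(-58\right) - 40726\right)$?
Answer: $-487092312$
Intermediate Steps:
$\left(26845 - 16873\right) \left(\left(72 + S\right) \left(-58\right) - 40726\right) = \left(26845 - 16873\right) \left(\left(72 + 68\right) \left(-58\right) - 40726\right) = 9972 \left(140 \left(-58\right) - 40726\right) = 9972 \left(-8120 - 40726\right) = 9972 \left(-48846\right) = -487092312$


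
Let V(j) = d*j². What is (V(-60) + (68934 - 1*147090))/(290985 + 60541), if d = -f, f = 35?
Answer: -102078/175763 ≈ -0.58077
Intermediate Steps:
d = -35 (d = -1*35 = -35)
V(j) = -35*j²
(V(-60) + (68934 - 1*147090))/(290985 + 60541) = (-35*(-60)² + (68934 - 1*147090))/(290985 + 60541) = (-35*3600 + (68934 - 147090))/351526 = (-126000 - 78156)*(1/351526) = -204156*1/351526 = -102078/175763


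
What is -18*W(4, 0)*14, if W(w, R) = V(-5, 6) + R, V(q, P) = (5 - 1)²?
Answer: -4032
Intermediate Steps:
V(q, P) = 16 (V(q, P) = 4² = 16)
W(w, R) = 16 + R
-18*W(4, 0)*14 = -18*(16 + 0)*14 = -18*16*14 = -288*14 = -4032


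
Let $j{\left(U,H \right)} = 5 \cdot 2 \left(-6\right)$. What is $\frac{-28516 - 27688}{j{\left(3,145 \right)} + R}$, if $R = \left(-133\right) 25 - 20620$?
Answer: $\frac{56204}{24005} \approx 2.3413$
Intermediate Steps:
$R = -23945$ ($R = -3325 - 20620 = -23945$)
$j{\left(U,H \right)} = -60$ ($j{\left(U,H \right)} = 10 \left(-6\right) = -60$)
$\frac{-28516 - 27688}{j{\left(3,145 \right)} + R} = \frac{-28516 - 27688}{-60 - 23945} = - \frac{56204}{-24005} = \left(-56204\right) \left(- \frac{1}{24005}\right) = \frac{56204}{24005}$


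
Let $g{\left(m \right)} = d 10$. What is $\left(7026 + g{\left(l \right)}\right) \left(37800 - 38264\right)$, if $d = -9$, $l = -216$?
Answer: $-3218304$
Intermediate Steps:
$g{\left(m \right)} = -90$ ($g{\left(m \right)} = \left(-9\right) 10 = -90$)
$\left(7026 + g{\left(l \right)}\right) \left(37800 - 38264\right) = \left(7026 - 90\right) \left(37800 - 38264\right) = 6936 \left(-464\right) = -3218304$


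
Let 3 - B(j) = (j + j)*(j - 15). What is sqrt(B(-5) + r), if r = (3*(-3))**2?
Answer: 2*I*sqrt(29) ≈ 10.77*I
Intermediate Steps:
B(j) = 3 - 2*j*(-15 + j) (B(j) = 3 - (j + j)*(j - 15) = 3 - 2*j*(-15 + j))
r = 81 (r = (-9)**2 = 81)
sqrt(B(-5) + r) = sqrt((3 - 2*(-5)**2 + 30*(-5)) + 81) = sqrt((3 - 2*25 - 150) + 81) = sqrt((3 - 50 - 150) + 81) = sqrt(-197 + 81) = sqrt(-116) = 2*I*sqrt(29)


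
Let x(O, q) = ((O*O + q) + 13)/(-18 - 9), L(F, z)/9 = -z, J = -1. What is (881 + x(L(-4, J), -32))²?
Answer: 562875625/729 ≈ 7.7212e+5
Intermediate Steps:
L(F, z) = -9*z (L(F, z) = 9*(-z) = -9*z)
x(O, q) = -13/27 - q/27 - O²/27 (x(O, q) = ((O² + q) + 13)/(-27) = ((q + O²) + 13)*(-1/27) = (13 + q + O²)*(-1/27) = -13/27 - q/27 - O²/27)
(881 + x(L(-4, J), -32))² = (881 + (-13/27 - 1/27*(-32) - (-9*(-1))²/27))² = (881 + (-13/27 + 32/27 - 1/27*9²))² = (881 + (-13/27 + 32/27 - 1/27*81))² = (881 + (-13/27 + 32/27 - 3))² = (881 - 62/27)² = (23725/27)² = 562875625/729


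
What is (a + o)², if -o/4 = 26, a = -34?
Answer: 19044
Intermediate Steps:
o = -104 (o = -4*26 = -104)
(a + o)² = (-34 - 104)² = (-138)² = 19044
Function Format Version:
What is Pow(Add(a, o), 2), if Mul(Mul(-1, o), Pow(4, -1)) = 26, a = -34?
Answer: 19044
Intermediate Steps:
o = -104 (o = Mul(-4, 26) = -104)
Pow(Add(a, o), 2) = Pow(Add(-34, -104), 2) = Pow(-138, 2) = 19044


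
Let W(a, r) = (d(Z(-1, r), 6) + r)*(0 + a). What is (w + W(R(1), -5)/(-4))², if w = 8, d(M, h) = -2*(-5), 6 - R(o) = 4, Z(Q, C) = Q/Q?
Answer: 121/4 ≈ 30.250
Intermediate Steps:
Z(Q, C) = 1
R(o) = 2 (R(o) = 6 - 1*4 = 6 - 4 = 2)
d(M, h) = 10
W(a, r) = a*(10 + r) (W(a, r) = (10 + r)*(0 + a) = (10 + r)*a = a*(10 + r))
(w + W(R(1), -5)/(-4))² = (8 + (2*(10 - 5))/(-4))² = (8 + (2*5)*(-¼))² = (8 + 10*(-¼))² = (8 - 5/2)² = (11/2)² = 121/4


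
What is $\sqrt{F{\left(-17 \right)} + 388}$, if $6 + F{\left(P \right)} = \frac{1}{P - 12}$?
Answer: $\frac{\sqrt{321233}}{29} \approx 19.544$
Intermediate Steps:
$F{\left(P \right)} = -6 + \frac{1}{-12 + P}$ ($F{\left(P \right)} = -6 + \frac{1}{P - 12} = -6 + \frac{1}{-12 + P}$)
$\sqrt{F{\left(-17 \right)} + 388} = \sqrt{\frac{73 - -102}{-12 - 17} + 388} = \sqrt{\frac{73 + 102}{-29} + 388} = \sqrt{\left(- \frac{1}{29}\right) 175 + 388} = \sqrt{- \frac{175}{29} + 388} = \sqrt{\frac{11077}{29}} = \frac{\sqrt{321233}}{29}$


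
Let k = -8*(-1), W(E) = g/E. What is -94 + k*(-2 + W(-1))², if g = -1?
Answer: -86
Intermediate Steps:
W(E) = -1/E
k = 8
-94 + k*(-2 + W(-1))² = -94 + 8*(-2 - 1/(-1))² = -94 + 8*(-2 - 1*(-1))² = -94 + 8*(-2 + 1)² = -94 + 8*(-1)² = -94 + 8*1 = -94 + 8 = -86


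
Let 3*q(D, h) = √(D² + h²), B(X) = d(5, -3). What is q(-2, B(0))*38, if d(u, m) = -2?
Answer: 76*√2/3 ≈ 35.827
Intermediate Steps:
B(X) = -2
q(D, h) = √(D² + h²)/3
q(-2, B(0))*38 = (√((-2)² + (-2)²)/3)*38 = (√(4 + 4)/3)*38 = (√8/3)*38 = ((2*√2)/3)*38 = (2*√2/3)*38 = 76*√2/3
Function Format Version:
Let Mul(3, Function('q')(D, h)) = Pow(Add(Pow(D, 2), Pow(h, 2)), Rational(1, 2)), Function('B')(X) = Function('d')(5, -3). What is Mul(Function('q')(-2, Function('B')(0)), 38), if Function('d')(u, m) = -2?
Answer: Mul(Rational(76, 3), Pow(2, Rational(1, 2))) ≈ 35.827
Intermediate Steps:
Function('B')(X) = -2
Function('q')(D, h) = Mul(Rational(1, 3), Pow(Add(Pow(D, 2), Pow(h, 2)), Rational(1, 2)))
Mul(Function('q')(-2, Function('B')(0)), 38) = Mul(Mul(Rational(1, 3), Pow(Add(Pow(-2, 2), Pow(-2, 2)), Rational(1, 2))), 38) = Mul(Mul(Rational(1, 3), Pow(Add(4, 4), Rational(1, 2))), 38) = Mul(Mul(Rational(1, 3), Pow(8, Rational(1, 2))), 38) = Mul(Mul(Rational(1, 3), Mul(2, Pow(2, Rational(1, 2)))), 38) = Mul(Mul(Rational(2, 3), Pow(2, Rational(1, 2))), 38) = Mul(Rational(76, 3), Pow(2, Rational(1, 2)))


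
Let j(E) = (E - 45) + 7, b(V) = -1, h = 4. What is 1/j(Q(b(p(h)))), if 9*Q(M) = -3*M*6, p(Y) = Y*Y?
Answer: -1/36 ≈ -0.027778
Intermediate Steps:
p(Y) = Y²
Q(M) = -2*M (Q(M) = (-3*M*6)/9 = (-18*M)/9 = -2*M)
j(E) = -38 + E (j(E) = (-45 + E) + 7 = -38 + E)
1/j(Q(b(p(h)))) = 1/(-38 - 2*(-1)) = 1/(-38 + 2) = 1/(-36) = -1/36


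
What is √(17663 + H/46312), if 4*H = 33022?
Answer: √9471002116947/23156 ≈ 132.90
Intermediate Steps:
H = 16511/2 (H = (¼)*33022 = 16511/2 ≈ 8255.5)
√(17663 + H/46312) = √(17663 + (16511/2)/46312) = √(17663 + (16511/2)*(1/46312)) = √(17663 + 16511/92624) = √(1636034223/92624) = √9471002116947/23156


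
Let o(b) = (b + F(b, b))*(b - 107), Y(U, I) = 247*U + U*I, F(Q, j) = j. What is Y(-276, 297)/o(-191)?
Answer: -37536/28459 ≈ -1.3190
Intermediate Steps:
Y(U, I) = 247*U + I*U
o(b) = 2*b*(-107 + b) (o(b) = (b + b)*(b - 107) = (2*b)*(-107 + b) = 2*b*(-107 + b))
Y(-276, 297)/o(-191) = (-276*(247 + 297))/((2*(-191)*(-107 - 191))) = (-276*544)/((2*(-191)*(-298))) = -150144/113836 = -150144*1/113836 = -37536/28459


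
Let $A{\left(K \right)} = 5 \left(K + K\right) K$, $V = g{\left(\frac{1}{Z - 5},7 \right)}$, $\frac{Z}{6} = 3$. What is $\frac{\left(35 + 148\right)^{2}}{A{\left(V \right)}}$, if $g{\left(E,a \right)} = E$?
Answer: $\frac{5659641}{10} \approx 5.6596 \cdot 10^{5}$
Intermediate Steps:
$Z = 18$ ($Z = 6 \cdot 3 = 18$)
$V = \frac{1}{13}$ ($V = \frac{1}{18 - 5} = \frac{1}{13} \approx 0.076923$)
$A{\left(K \right)} = 10 K^{2}$ ($A{\left(K \right)} = 5 \cdot 2 K K = 5 \cdot 2 K^{2} = 10 K^{2}$)
$\frac{\left(35 + 148\right)^{2}}{A{\left(V \right)}} = \frac{\left(35 + 148\right)^{2}}{10 \left(\frac{1}{13}\right)^{2}} = \frac{183^{2}}{10 \cdot \frac{1}{169}} = \frac{33489}{\frac{10}{169}} = 33489 \cdot \frac{169}{10} = \frac{5659641}{10}$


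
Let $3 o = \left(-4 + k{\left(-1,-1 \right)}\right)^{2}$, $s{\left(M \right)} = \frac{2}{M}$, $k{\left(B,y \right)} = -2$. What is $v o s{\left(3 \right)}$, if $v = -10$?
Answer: $-80$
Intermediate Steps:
$o = 12$ ($o = \frac{\left(-4 - 2\right)^{2}}{3} = \frac{\left(-6\right)^{2}}{3} = \frac{1}{3} \cdot 36 = 12$)
$v o s{\left(3 \right)} = \left(-10\right) 12 \cdot \frac{2}{3} = - 120 \cdot 2 \cdot \frac{1}{3} = \left(-120\right) \frac{2}{3} = -80$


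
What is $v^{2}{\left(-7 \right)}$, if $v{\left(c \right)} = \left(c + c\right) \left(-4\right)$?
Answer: $3136$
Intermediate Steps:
$v{\left(c \right)} = - 8 c$ ($v{\left(c \right)} = 2 c \left(-4\right) = - 8 c$)
$v^{2}{\left(-7 \right)} = \left(\left(-8\right) \left(-7\right)\right)^{2} = 56^{2} = 3136$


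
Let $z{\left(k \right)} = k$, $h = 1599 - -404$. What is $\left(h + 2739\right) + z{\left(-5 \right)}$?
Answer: $4737$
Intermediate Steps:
$h = 2003$ ($h = 1599 + 404 = 2003$)
$\left(h + 2739\right) + z{\left(-5 \right)} = \left(2003 + 2739\right) - 5 = 4742 - 5 = 4737$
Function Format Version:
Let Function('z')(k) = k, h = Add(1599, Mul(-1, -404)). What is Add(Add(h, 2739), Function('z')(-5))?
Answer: 4737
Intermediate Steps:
h = 2003 (h = Add(1599, 404) = 2003)
Add(Add(h, 2739), Function('z')(-5)) = Add(Add(2003, 2739), -5) = Add(4742, -5) = 4737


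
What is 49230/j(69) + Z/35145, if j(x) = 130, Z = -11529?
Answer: 19207662/50765 ≈ 378.36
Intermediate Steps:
49230/j(69) + Z/35145 = 49230/130 - 11529/35145 = 49230*(1/130) - 11529*1/35145 = 4923/13 - 1281/3905 = 19207662/50765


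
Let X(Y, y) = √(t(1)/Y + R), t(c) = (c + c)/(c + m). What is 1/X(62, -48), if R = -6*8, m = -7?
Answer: -I*√1660794/8929 ≈ -0.14433*I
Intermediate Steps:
t(c) = 2*c/(-7 + c) (t(c) = (c + c)/(c - 7) = (2*c)/(-7 + c) = 2*c/(-7 + c))
R = -48
X(Y, y) = √(-48 - 1/(3*Y)) (X(Y, y) = √((2*1/(-7 + 1))/Y - 48) = √((2*1/(-6))/Y - 48) = √((2*1*(-⅙))/Y - 48) = √(-1/(3*Y) - 48) = √(-48 - 1/(3*Y)))
1/X(62, -48) = 1/(√(-432 - 3/62)/3) = 1/(√(-26787/62)/3) = 1/((I*√1660794/62)/3) = 1/(I*√1660794/186) = -I*√1660794/8929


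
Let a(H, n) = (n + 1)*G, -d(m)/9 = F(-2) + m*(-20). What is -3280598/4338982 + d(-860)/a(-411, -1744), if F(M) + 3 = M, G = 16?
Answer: 96664973731/20167588336 ≈ 4.7931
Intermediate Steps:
F(M) = -3 + M
d(m) = 45 + 180*m (d(m) = -9*((-3 - 2) + m*(-20)) = -9*(-5 - 20*m) = 45 + 180*m)
a(H, n) = 16 + 16*n (a(H, n) = (n + 1)*16 = (1 + n)*16 = 16 + 16*n)
-3280598/4338982 + d(-860)/a(-411, -1744) = -3280598/4338982 + (45 + 180*(-860))/(16 + 16*(-1744)) = -3280598*1/4338982 + (45 - 154800)/(16 - 27904) = -1640299/2169491 - 154755/(-27888) = -1640299/2169491 - 154755*(-1/27888) = -1640299/2169491 + 51585/9296 = 96664973731/20167588336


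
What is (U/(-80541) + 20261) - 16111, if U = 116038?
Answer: 334129112/80541 ≈ 4148.6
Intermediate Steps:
(U/(-80541) + 20261) - 16111 = (116038/(-80541) + 20261) - 16111 = (116038*(-1/80541) + 20261) - 16111 = (-116038/80541 + 20261) - 16111 = 1631725163/80541 - 16111 = 334129112/80541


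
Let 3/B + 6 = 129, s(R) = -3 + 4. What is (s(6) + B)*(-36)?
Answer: -1512/41 ≈ -36.878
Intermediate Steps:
s(R) = 1
B = 1/41 (B = 3/(-6 + 129) = 3/123 = 3*(1/123) = 1/41 ≈ 0.024390)
(s(6) + B)*(-36) = (1 + 1/41)*(-36) = (42/41)*(-36) = -1512/41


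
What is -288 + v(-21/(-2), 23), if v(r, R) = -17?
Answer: -305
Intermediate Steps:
-288 + v(-21/(-2), 23) = -288 - 17 = -305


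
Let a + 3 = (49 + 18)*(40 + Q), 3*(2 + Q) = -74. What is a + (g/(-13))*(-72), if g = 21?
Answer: 39259/39 ≈ 1006.6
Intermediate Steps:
Q = -80/3 (Q = -2 + (1/3)*(-74) = -2 - 74/3 = -80/3 ≈ -26.667)
a = 2671/3 (a = -3 + (49 + 18)*(40 - 80/3) = -3 + 67*(40/3) = -3 + 2680/3 = 2671/3 ≈ 890.33)
a + (g/(-13))*(-72) = 2671/3 + (21/(-13))*(-72) = 2671/3 + (21*(-1/13))*(-72) = 2671/3 - 21/13*(-72) = 2671/3 + 1512/13 = 39259/39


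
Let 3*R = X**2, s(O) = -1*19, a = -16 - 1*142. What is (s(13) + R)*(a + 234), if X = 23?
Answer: 35872/3 ≈ 11957.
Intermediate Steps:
a = -158 (a = -16 - 142 = -158)
s(O) = -19
R = 529/3 (R = (1/3)*23**2 = (1/3)*529 = 529/3 ≈ 176.33)
(s(13) + R)*(a + 234) = (-19 + 529/3)*(-158 + 234) = (472/3)*76 = 35872/3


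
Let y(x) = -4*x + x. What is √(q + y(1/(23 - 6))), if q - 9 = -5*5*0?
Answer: 5*√102/17 ≈ 2.9704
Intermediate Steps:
y(x) = -3*x
q = 9 (q = 9 - 5*5*0 = 9 - 25*0 = 9 + 0 = 9)
√(q + y(1/(23 - 6))) = √(9 - 3/(23 - 6)) = √(9 - 3/17) = √(150/17) = 5*√102/17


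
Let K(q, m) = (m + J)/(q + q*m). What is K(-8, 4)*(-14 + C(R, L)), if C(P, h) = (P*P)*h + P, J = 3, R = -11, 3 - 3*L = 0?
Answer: -84/5 ≈ -16.800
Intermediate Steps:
L = 1 (L = 1 - ⅓*0 = 1 + 0 = 1)
K(q, m) = (3 + m)/(q + m*q) (K(q, m) = (m + 3)/(q + q*m) = (3 + m)/(q + m*q))
C(P, h) = P + h*P² (C(P, h) = P²*h + P = h*P² + P = P + h*P²)
K(-8, 4)*(-14 + C(R, L)) = ((3 + 4)/((-8)*(1 + 4)))*(-14 - 11*(1 - 11*1)) = (-⅛*7/5)*(-14 - 11*(1 - 11)) = (-⅛*⅕*7)*(-14 - 11*(-10)) = -7*(-14 + 110)/40 = -7/40*96 = -84/5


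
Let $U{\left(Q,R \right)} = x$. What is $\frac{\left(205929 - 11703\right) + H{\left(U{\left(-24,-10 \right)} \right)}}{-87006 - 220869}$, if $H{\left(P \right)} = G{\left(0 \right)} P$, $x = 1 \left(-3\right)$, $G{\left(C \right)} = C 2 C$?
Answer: $- \frac{64742}{102625} \approx -0.63086$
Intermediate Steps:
$G{\left(C \right)} = 2 C^{2}$ ($G{\left(C \right)} = 2 C C = 2 C^{2}$)
$x = -3$
$U{\left(Q,R \right)} = -3$
$H{\left(P \right)} = 0$ ($H{\left(P \right)} = 2 \cdot 0^{2} P = 2 \cdot 0 P = 0 P = 0$)
$\frac{\left(205929 - 11703\right) + H{\left(U{\left(-24,-10 \right)} \right)}}{-87006 - 220869} = \frac{\left(205929 - 11703\right) + 0}{-87006 - 220869} = \frac{194226 + 0}{-307875} = 194226 \left(- \frac{1}{307875}\right) = - \frac{64742}{102625}$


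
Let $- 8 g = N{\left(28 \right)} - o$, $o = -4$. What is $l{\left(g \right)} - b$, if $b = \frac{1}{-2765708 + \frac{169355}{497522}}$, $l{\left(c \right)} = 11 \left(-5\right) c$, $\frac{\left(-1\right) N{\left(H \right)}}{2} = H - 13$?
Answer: $- \frac{983840288457927}{5504001624884} \approx -178.75$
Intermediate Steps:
$N{\left(H \right)} = 26 - 2 H$ ($N{\left(H \right)} = - 2 \left(H - 13\right) = - 2 \left(-13 + H\right) = 26 - 2 H$)
$g = \frac{13}{4}$ ($g = - \frac{\left(26 - 56\right) - -4}{8} = - \frac{\left(26 - 56\right) + 4}{8} = - \frac{-30 + 4}{8} = \left(- \frac{1}{8}\right) \left(-26\right) = \frac{13}{4} \approx 3.25$)
$l{\left(c \right)} = - 55 c$
$b = - \frac{497522}{1376000406221}$ ($b = \frac{1}{-2765708 + 169355 \cdot \frac{1}{497522}} = \frac{1}{-2765708 + \frac{169355}{497522}} = \frac{1}{- \frac{1376000406221}{497522}} = - \frac{497522}{1376000406221} \approx -3.6157 \cdot 10^{-7}$)
$l{\left(g \right)} - b = \left(-55\right) \frac{13}{4} - - \frac{497522}{1376000406221} = - \frac{715}{4} + \frac{497522}{1376000406221} = - \frac{983840288457927}{5504001624884}$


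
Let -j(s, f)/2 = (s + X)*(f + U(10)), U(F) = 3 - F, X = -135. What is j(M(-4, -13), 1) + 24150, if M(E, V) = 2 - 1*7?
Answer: 22470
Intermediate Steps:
M(E, V) = -5 (M(E, V) = 2 - 7 = -5)
j(s, f) = -2*(-135 + s)*(-7 + f) (j(s, f) = -2*(s - 135)*(f + (3 - 1*10)) = -2*(-135 + s)*(f + (3 - 10)) = -2*(-135 + s)*(f - 7) = -2*(-135 + s)*(-7 + f))
j(M(-4, -13), 1) + 24150 = (-1890 + 14*(-5) + 270*1 - 2*1*(-5)) + 24150 = (-1890 - 70 + 270 + 10) + 24150 = -1680 + 24150 = 22470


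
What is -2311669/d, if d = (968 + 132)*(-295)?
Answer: 2311669/324500 ≈ 7.1238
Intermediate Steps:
d = -324500 (d = 1100*(-295) = -324500)
-2311669/d = -2311669/(-324500) = -2311669*(-1/324500) = 2311669/324500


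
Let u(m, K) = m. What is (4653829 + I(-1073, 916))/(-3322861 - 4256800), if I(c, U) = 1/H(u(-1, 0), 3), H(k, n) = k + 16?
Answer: -69807436/113694915 ≈ -0.61399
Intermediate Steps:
H(k, n) = 16 + k
I(c, U) = 1/15 (I(c, U) = 1/(16 - 1) = 1/15)
(4653829 + I(-1073, 916))/(-3322861 - 4256800) = (4653829 + 1/15)/(-3322861 - 4256800) = (69807436/15)/(-7579661) = (69807436/15)*(-1/7579661) = -69807436/113694915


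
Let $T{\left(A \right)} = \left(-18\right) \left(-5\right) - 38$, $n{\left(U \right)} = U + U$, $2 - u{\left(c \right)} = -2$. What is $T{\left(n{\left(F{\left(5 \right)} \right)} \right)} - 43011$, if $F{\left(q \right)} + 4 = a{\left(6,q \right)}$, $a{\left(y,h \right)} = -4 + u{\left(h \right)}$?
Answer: $-42959$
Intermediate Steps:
$u{\left(c \right)} = 4$ ($u{\left(c \right)} = 2 - -2 = 2 + 2 = 4$)
$a{\left(y,h \right)} = 0$ ($a{\left(y,h \right)} = -4 + 4 = 0$)
$F{\left(q \right)} = -4$ ($F{\left(q \right)} = -4 + 0 = -4$)
$n{\left(U \right)} = 2 U$
$T{\left(A \right)} = 52$ ($T{\left(A \right)} = 90 - 38 = 52$)
$T{\left(n{\left(F{\left(5 \right)} \right)} \right)} - 43011 = 52 - 43011 = -42959$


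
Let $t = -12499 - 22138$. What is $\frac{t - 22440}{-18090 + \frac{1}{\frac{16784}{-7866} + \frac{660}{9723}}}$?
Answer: $\frac{1503020741324}{476380551933} \approx 3.1551$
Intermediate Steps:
$t = -34637$ ($t = -12499 - 22138 = -34637$)
$\frac{t - 22440}{-18090 + \frac{1}{\frac{16784}{-7866} + \frac{660}{9723}}} = \frac{-34637 - 22440}{-18090 + \frac{1}{\frac{16784}{-7866} + \frac{660}{9723}}} = \frac{-34637 - 22440}{-18090 + \frac{1}{16784 \left(- \frac{1}{7866}\right) + 660 \cdot \frac{1}{9723}}} = - \frac{57077}{-18090 + \frac{1}{- \frac{8392}{3933} + \frac{220}{3241}}} = - \frac{57077}{-18090 + \frac{1}{- \frac{26333212}{12746853}}} = - \frac{57077}{-18090 - \frac{12746853}{26333212}} = - \frac{57077}{- \frac{476380551933}{26333212}} = \left(-57077\right) \left(- \frac{26333212}{476380551933}\right) = \frac{1503020741324}{476380551933}$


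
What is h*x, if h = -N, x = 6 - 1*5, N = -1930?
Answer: 1930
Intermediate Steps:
x = 1 (x = 6 - 5 = 1)
h = 1930 (h = -1*(-1930) = 1930)
h*x = 1930*1 = 1930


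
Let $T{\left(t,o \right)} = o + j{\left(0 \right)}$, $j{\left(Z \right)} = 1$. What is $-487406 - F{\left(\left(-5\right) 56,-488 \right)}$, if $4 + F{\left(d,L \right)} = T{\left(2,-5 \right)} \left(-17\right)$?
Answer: $-487470$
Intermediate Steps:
$T{\left(t,o \right)} = 1 + o$ ($T{\left(t,o \right)} = o + 1 = 1 + o$)
$F{\left(d,L \right)} = 64$ ($F{\left(d,L \right)} = -4 + \left(1 - 5\right) \left(-17\right) = -4 - -68 = -4 + 68 = 64$)
$-487406 - F{\left(\left(-5\right) 56,-488 \right)} = -487406 - 64 = -487470$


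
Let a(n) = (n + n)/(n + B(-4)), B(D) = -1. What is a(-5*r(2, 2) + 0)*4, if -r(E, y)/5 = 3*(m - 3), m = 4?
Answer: 300/37 ≈ 8.1081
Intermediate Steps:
r(E, y) = -15 (r(E, y) = -15*(4 - 3) = -15)
a(n) = 2*n/(-1 + n) (a(n) = (n + n)/(n - 1) = (2*n)/(-1 + n) = 2*n/(-1 + n))
a(-5*r(2, 2) + 0)*4 = (2*(-5*(-15) + 0)/(-1 + (-5*(-15) + 0)))*4 = (2*(75 + 0)/(-1 + (75 + 0)))*4 = (2*75/(-1 + 75))*4 = (2*75/74)*4 = (2*75*(1/74))*4 = (75/37)*4 = 300/37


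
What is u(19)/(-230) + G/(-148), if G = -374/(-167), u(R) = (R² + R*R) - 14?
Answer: -4396237/1421170 ≈ -3.0934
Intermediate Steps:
u(R) = -14 + 2*R² (u(R) = (R² + R²) - 14 = 2*R² - 14 = -14 + 2*R²)
G = 374/167 (G = -374*(-1/167) = 374/167 ≈ 2.2395)
u(19)/(-230) + G/(-148) = (-14 + 2*19²)/(-230) + (374/167)/(-148) = (-14 + 2*361)*(-1/230) + (374/167)*(-1/148) = (-14 + 722)*(-1/230) - 187/12358 = 708*(-1/230) - 187/12358 = -354/115 - 187/12358 = -4396237/1421170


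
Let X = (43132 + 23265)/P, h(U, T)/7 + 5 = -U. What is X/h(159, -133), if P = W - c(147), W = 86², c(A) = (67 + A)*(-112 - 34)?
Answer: -66397/44358720 ≈ -0.0014968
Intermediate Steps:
c(A) = -9782 - 146*A (c(A) = (67 + A)*(-146) = -9782 - 146*A)
W = 7396
h(U, T) = -35 - 7*U (h(U, T) = -35 + 7*(-U) = -35 - 7*U)
P = 38640 (P = 7396 - (-9782 - 146*147) = 7396 - (-9782 - 21462) = 7396 - 1*(-31244) = 7396 + 31244 = 38640)
X = 66397/38640 (X = (43132 + 23265)/38640 = 66397*(1/38640) = 66397/38640 ≈ 1.7183)
X/h(159, -133) = 66397/(38640*(-35 - 7*159)) = 66397/(38640*(-35 - 1113)) = (66397/38640)/(-1148) = (66397/38640)*(-1/1148) = -66397/44358720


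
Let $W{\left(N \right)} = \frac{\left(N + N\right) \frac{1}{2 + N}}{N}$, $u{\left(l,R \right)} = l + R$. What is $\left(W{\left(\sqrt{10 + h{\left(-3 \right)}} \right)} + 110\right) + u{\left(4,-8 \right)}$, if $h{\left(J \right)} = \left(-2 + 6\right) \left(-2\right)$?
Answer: $108 - \sqrt{2} \approx 106.59$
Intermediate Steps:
$u{\left(l,R \right)} = R + l$
$h{\left(J \right)} = -8$ ($h{\left(J \right)} = 4 \left(-2\right) = -8$)
$W{\left(N \right)} = \frac{2}{2 + N}$ ($W{\left(N \right)} = \frac{2 N \frac{1}{2 + N}}{N} = \frac{2}{2 + N}$)
$\left(W{\left(\sqrt{10 + h{\left(-3 \right)}} \right)} + 110\right) + u{\left(4,-8 \right)} = \left(\frac{2}{2 + \sqrt{10 - 8}} + 110\right) + \left(-8 + 4\right) = \left(\frac{2}{2 + \sqrt{2}} + 110\right) - 4 = \left(110 + \frac{2}{2 + \sqrt{2}}\right) - 4 = 106 + \frac{2}{2 + \sqrt{2}}$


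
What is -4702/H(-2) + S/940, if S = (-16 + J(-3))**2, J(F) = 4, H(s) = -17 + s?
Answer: 1105654/4465 ≈ 247.63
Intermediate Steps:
S = 144 (S = (-16 + 4)**2 = (-12)**2 = 144)
-4702/H(-2) + S/940 = -4702/(-17 - 2) + 144/940 = -4702/(-19) + 144*(1/940) = -4702*(-1/19) + 36/235 = 4702/19 + 36/235 = 1105654/4465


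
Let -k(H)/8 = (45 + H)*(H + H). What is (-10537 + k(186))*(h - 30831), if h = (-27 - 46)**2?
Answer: 17800217486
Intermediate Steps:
h = 5329 (h = (-73)**2 = 5329)
k(H) = -16*H*(45 + H) (k(H) = -8*(45 + H)*(H + H) = -8*(45 + H)*2*H = -16*H*(45 + H))
(-10537 + k(186))*(h - 30831) = (-10537 - 16*186*(45 + 186))*(5329 - 30831) = (-10537 - 16*186*231)*(-25502) = (-10537 - 687456)*(-25502) = -697993*(-25502) = 17800217486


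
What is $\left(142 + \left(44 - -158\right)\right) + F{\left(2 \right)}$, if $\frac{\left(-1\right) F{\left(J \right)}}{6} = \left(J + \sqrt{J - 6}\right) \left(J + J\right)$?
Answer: $296 - 48 i \approx 296.0 - 48.0 i$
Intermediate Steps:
$F{\left(J \right)} = - 12 J \left(J + \sqrt{-6 + J}\right)$ ($F{\left(J \right)} = - 6 \left(J + \sqrt{J - 6}\right) \left(J + J\right) = - 6 \left(J + \sqrt{-6 + J}\right) 2 J = - 6 \cdot 2 J \left(J + \sqrt{-6 + J}\right) = - 12 J \left(J + \sqrt{-6 + J}\right)$)
$\left(142 + \left(44 - -158\right)\right) + F{\left(2 \right)} = \left(142 + \left(44 - -158\right)\right) - 24 \left(2 + \sqrt{-6 + 2}\right) = \left(142 + \left(44 + 158\right)\right) - 24 \left(2 + \sqrt{-4}\right) = \left(142 + 202\right) - 24 \left(2 + 2 i\right) = 344 - \left(48 + 48 i\right) = 296 - 48 i$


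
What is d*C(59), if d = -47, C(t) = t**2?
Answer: -163607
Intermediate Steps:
d*C(59) = -47*59**2 = -47*3481 = -163607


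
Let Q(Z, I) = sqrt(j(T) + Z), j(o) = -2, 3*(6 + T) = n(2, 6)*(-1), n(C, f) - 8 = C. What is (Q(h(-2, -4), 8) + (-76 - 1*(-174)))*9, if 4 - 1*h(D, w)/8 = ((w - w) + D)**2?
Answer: 882 + 9*I*sqrt(2) ≈ 882.0 + 12.728*I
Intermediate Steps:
n(C, f) = 8 + C
T = -28/3 (T = -6 + ((8 + 2)*(-1))/3 = -6 + (10*(-1))/3 = -6 + (1/3)*(-10) = -6 - 10/3 = -28/3 ≈ -9.3333)
h(D, w) = 32 - 8*D**2 (h(D, w) = 32 - 8*((w - w) + D)**2 = 32 - 8*(0 + D)**2 = 32 - 8*D**2)
Q(Z, I) = sqrt(-2 + Z)
(Q(h(-2, -4), 8) + (-76 - 1*(-174)))*9 = (sqrt(-2 + (32 - 8*(-2)**2)) + (-76 - 1*(-174)))*9 = (sqrt(-2 + (32 - 8*4)) + (-76 + 174))*9 = (sqrt(-2 + (32 - 32)) + 98)*9 = (sqrt(-2 + 0) + 98)*9 = (sqrt(-2) + 98)*9 = (I*sqrt(2) + 98)*9 = (98 + I*sqrt(2))*9 = 882 + 9*I*sqrt(2)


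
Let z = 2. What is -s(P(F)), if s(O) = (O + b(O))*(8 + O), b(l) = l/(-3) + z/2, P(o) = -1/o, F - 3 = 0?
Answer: -161/27 ≈ -5.9630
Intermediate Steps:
F = 3 (F = 3 + 0 = 3)
b(l) = 1 - l/3 (b(l) = l/(-3) + 2/2 = l*(-⅓) + 2*(½) = -l/3 + 1 = 1 - l/3)
s(O) = (1 + 2*O/3)*(8 + O) (s(O) = (O + (1 - O/3))*(8 + O) = (1 + 2*O/3)*(8 + O))
-s(P(F)) = -(8 + 2*(-1/3)²/3 + 19*(-1/3)/3) = -(8 + 2*(-1*⅓)²/3 + 19*(-1*⅓)/3) = -(8 + 2*(-⅓)²/3 + (19/3)*(-⅓)) = -(8 + (⅔)*(⅑) - 19/9) = -(8 + 2/27 - 19/9) = -1*161/27 = -161/27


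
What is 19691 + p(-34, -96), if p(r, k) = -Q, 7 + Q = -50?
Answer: 19748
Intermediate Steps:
Q = -57 (Q = -7 - 50 = -57)
p(r, k) = 57 (p(r, k) = -1*(-57) = 57)
19691 + p(-34, -96) = 19691 + 57 = 19748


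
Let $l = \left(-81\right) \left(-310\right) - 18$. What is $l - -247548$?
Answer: $272640$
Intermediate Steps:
$l = 25092$ ($l = 25110 - 18 = 25092$)
$l - -247548 = 25092 - -247548 = 25092 + 247548 = 272640$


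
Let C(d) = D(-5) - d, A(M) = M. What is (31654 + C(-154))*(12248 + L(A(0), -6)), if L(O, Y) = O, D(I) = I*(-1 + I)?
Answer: 389951824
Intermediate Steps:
C(d) = 30 - d (C(d) = -5*(-1 - 5) - d = -5*(-6) - d = 30 - d)
(31654 + C(-154))*(12248 + L(A(0), -6)) = (31654 + (30 - 1*(-154)))*(12248 + 0) = (31654 + (30 + 154))*12248 = (31654 + 184)*12248 = 31838*12248 = 389951824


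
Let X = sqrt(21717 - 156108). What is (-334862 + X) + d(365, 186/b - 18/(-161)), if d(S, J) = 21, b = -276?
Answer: -334841 + I*sqrt(134391) ≈ -3.3484e+5 + 366.59*I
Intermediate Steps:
X = I*sqrt(134391) (X = sqrt(-134391) = I*sqrt(134391) ≈ 366.59*I)
(-334862 + X) + d(365, 186/b - 18/(-161)) = (-334862 + I*sqrt(134391)) + 21 = -334841 + I*sqrt(134391)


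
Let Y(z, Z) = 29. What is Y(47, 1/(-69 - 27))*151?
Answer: 4379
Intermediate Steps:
Y(47, 1/(-69 - 27))*151 = 29*151 = 4379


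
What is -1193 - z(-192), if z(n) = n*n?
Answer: -38057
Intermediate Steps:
z(n) = n²
-1193 - z(-192) = -1193 - 1*(-192)² = -1193 - 1*36864 = -1193 - 36864 = -38057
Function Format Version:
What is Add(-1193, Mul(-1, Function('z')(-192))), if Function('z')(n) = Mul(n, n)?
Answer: -38057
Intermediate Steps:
Function('z')(n) = Pow(n, 2)
Add(-1193, Mul(-1, Function('z')(-192))) = Add(-1193, Mul(-1, Pow(-192, 2))) = Add(-1193, Mul(-1, 36864)) = Add(-1193, -36864) = -38057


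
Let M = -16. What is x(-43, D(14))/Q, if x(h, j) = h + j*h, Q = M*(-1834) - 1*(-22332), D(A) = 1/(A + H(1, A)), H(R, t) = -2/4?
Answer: -1247/1395252 ≈ -0.00089375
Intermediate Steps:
H(R, t) = -½ (H(R, t) = -2*¼ = -½)
D(A) = 1/(-½ + A) (D(A) = 1/(A - ½) = 1/(-½ + A))
Q = 51676 (Q = -16*(-1834) - 1*(-22332) = 29344 + 22332 = 51676)
x(h, j) = h + h*j
x(-43, D(14))/Q = -43*(1 + 2/(-1 + 2*14))/51676 = -43*(1 + 2/(-1 + 28))*(1/51676) = -43*(1 + 2/27)*(1/51676) = -43*29/27*(1/51676) = -1247/27*1/51676 = -1247/1395252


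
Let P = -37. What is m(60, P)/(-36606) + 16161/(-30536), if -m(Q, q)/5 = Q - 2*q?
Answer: -285565223/558900408 ≈ -0.51094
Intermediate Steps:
m(Q, q) = -5*Q + 10*q (m(Q, q) = -5*(Q - 2*q) = -5*Q + 10*q)
m(60, P)/(-36606) + 16161/(-30536) = (-5*60 + 10*(-37))/(-36606) + 16161/(-30536) = (-300 - 370)*(-1/36606) + 16161*(-1/30536) = -670*(-1/36606) - 16161/30536 = 335/18303 - 16161/30536 = -285565223/558900408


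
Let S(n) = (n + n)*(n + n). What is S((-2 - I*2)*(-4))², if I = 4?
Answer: 40960000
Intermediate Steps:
S(n) = 4*n² (S(n) = (2*n)*(2*n) = 4*n²)
S((-2 - I*2)*(-4))² = (4*((-2 - 1*4*2)*(-4))²)² = (4*((-2 - 4*2)*(-4))²)² = (4*((-2 - 8)*(-4))²)² = (4*(-10*(-4))²)² = (4*40²)² = (4*1600)² = 6400² = 40960000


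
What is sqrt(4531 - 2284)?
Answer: sqrt(2247) ≈ 47.403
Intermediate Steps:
sqrt(4531 - 2284) = sqrt(2247)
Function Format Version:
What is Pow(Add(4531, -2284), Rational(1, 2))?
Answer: Pow(2247, Rational(1, 2)) ≈ 47.403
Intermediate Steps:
Pow(Add(4531, -2284), Rational(1, 2)) = Pow(2247, Rational(1, 2))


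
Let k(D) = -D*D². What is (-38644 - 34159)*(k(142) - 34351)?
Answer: 210956812117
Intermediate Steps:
k(D) = -D³
(-38644 - 34159)*(k(142) - 34351) = (-38644 - 34159)*(-1*142³ - 34351) = -72803*(-1*2863288 - 34351) = -72803*(-2863288 - 34351) = -72803*(-2897639) = 210956812117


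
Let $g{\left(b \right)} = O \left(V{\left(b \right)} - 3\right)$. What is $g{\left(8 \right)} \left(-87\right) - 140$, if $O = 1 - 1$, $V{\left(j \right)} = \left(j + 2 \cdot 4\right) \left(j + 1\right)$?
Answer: $-140$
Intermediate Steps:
$V{\left(j \right)} = \left(1 + j\right) \left(8 + j\right)$ ($V{\left(j \right)} = \left(j + 8\right) \left(1 + j\right) = \left(8 + j\right) \left(1 + j\right) = \left(1 + j\right) \left(8 + j\right)$)
$O = 0$ ($O = 1 - 1 = 0$)
$g{\left(b \right)} = 0$ ($g{\left(b \right)} = 0 \left(\left(8 + b^{2} + 9 b\right) - 3\right) = 0 \left(5 + b^{2} + 9 b\right) = 0$)
$g{\left(8 \right)} \left(-87\right) - 140 = 0 \left(-87\right) - 140 = 0 - 140 = -140$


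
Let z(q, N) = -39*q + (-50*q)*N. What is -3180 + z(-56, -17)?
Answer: -48596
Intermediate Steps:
z(q, N) = -39*q - 50*N*q
-3180 + z(-56, -17) = -3180 - 1*(-56)*(39 + 50*(-17)) = -3180 - 1*(-56)*(39 - 850) = -3180 - 1*(-56)*(-811) = -3180 - 45416 = -48596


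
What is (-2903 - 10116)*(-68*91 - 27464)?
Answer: 438115388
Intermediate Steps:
(-2903 - 10116)*(-68*91 - 27464) = -13019*(-6188 - 27464) = -13019*(-33652) = 438115388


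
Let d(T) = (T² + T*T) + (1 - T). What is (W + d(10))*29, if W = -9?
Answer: 5278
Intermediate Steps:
d(T) = 1 - T + 2*T² (d(T) = (T² + T²) + (1 - T) = 2*T² + (1 - T) = 1 - T + 2*T²)
(W + d(10))*29 = (-9 + (1 - 1*10 + 2*10²))*29 = (-9 + (1 - 10 + 2*100))*29 = (-9 + (1 - 10 + 200))*29 = (-9 + 191)*29 = 182*29 = 5278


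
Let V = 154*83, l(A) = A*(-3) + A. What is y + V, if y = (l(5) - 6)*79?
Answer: 11518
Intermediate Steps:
l(A) = -2*A (l(A) = -3*A + A = -2*A)
y = -1264 (y = (-2*5 - 6)*79 = (-10 - 6)*79 = -16*79 = -1264)
V = 12782
y + V = -1264 + 12782 = 11518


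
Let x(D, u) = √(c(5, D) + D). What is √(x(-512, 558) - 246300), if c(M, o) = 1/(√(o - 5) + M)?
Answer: √(-246300 + √((-2559 - 512*I*√517)/(5 + I*√517))) ≈ 0.023 - 496.29*I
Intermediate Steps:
c(M, o) = 1/(M + √(-5 + o)) (c(M, o) = 1/(√(-5 + o) + M) = 1/(M + √(-5 + o)))
x(D, u) = √(D + 1/(5 + √(-5 + D))) (x(D, u) = √(1/(5 + √(-5 + D)) + D) = √(D + 1/(5 + √(-5 + D))))
√(x(-512, 558) - 246300) = √(√((1 - 512*(5 + √(-5 - 512)))/(5 + √(-5 - 512))) - 246300) = √(√((1 - 512*(5 + √(-517)))/(5 + √(-517))) - 246300) = √(√((1 - 512*(5 + I*√517))/(5 + I*√517)) - 246300) = √(√((1 + (-2560 - 512*I*√517))/(5 + I*√517)) - 246300) = √(√((-2559 - 512*I*√517)/(5 + I*√517)) - 246300) = √(-246300 + √((-2559 - 512*I*√517)/(5 + I*√517)))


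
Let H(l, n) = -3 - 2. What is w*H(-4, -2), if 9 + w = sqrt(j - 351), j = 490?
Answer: 45 - 5*sqrt(139) ≈ -13.949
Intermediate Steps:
H(l, n) = -5
w = -9 + sqrt(139) (w = -9 + sqrt(490 - 351) = -9 + sqrt(139) ≈ 2.7898)
w*H(-4, -2) = (-9 + sqrt(139))*(-5) = 45 - 5*sqrt(139)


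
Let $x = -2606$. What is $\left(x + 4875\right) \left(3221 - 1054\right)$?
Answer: $4916923$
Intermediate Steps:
$\left(x + 4875\right) \left(3221 - 1054\right) = \left(-2606 + 4875\right) \left(3221 - 1054\right) = 2269 \cdot 2167 = 4916923$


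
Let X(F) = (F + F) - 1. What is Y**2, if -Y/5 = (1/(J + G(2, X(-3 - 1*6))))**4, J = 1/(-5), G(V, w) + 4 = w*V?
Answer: 9765625/3928797478390152481 ≈ 2.4857e-12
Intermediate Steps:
X(F) = -1 + 2*F (X(F) = 2*F - 1 = -1 + 2*F)
G(V, w) = -4 + V*w (G(V, w) = -4 + w*V = -4 + V*w)
J = -1/5 ≈ -0.20000
Y = -3125/1982119441 (Y = -5/(-1/5 + (-4 + 2*(-1 + 2*(-3 - 1*6))))**4 = -5/(-1/5 + (-4 + 2*(-1 + 2*(-3 - 6))))**4 = -5/(-1/5 + (-4 + 2*(-1 + 2*(-9))))**4 = -5/(-1/5 + (-4 + 2*(-1 - 18)))**4 = -5/(-1/5 + (-4 + 2*(-19)))**4 = -5/(-1/5 + (-4 - 38))**4 = -5/(-1/5 - 42)**4 = -5*(1/(-211/5))**4 = -5*(-5/211)**4 = -5*625/1982119441 = -3125/1982119441 ≈ -1.5766e-6)
Y**2 = (-3125/1982119441)**2 = 9765625/3928797478390152481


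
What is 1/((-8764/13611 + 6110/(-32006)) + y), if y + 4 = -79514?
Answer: -16755141/1332349289107 ≈ -1.2576e-5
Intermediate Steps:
y = -79518 (y = -4 - 79514 = -79518)
1/((-8764/13611 + 6110/(-32006)) + y) = 1/((-8764/13611 + 6110/(-32006)) - 79518) = 1/((-8764*1/13611 + 6110*(-1/32006)) - 79518) = 1/((-8764/13611 - 235/1231) - 79518) = 1/(-13987069/16755141 - 79518) = 1/(-1332349289107/16755141) = -16755141/1332349289107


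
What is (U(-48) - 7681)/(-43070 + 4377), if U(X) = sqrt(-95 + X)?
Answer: 7681/38693 - I*sqrt(143)/38693 ≈ 0.19851 - 0.00030905*I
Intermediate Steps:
(U(-48) - 7681)/(-43070 + 4377) = (sqrt(-95 - 48) - 7681)/(-43070 + 4377) = (sqrt(-143) - 7681)/(-38693) = (I*sqrt(143) - 7681)*(-1/38693) = (-7681 + I*sqrt(143))*(-1/38693) = 7681/38693 - I*sqrt(143)/38693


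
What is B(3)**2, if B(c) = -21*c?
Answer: 3969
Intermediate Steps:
B(3)**2 = (-21*3)**2 = (-63)**2 = 3969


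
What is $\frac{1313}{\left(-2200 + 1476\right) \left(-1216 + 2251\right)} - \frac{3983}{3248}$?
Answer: $- \frac{106745923}{86923440} \approx -1.228$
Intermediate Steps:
$\frac{1313}{\left(-2200 + 1476\right) \left(-1216 + 2251\right)} - \frac{3983}{3248} = \frac{1313}{\left(-724\right) 1035} - \frac{569}{464} = \frac{1313}{-749340} - \frac{569}{464} = 1313 \left(- \frac{1}{749340}\right) - \frac{569}{464} = - \frac{1313}{749340} - \frac{569}{464} = - \frac{106745923}{86923440}$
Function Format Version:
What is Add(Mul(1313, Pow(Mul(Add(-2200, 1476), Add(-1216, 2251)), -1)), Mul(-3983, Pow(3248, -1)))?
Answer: Rational(-106745923, 86923440) ≈ -1.2280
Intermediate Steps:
Add(Mul(1313, Pow(Mul(Add(-2200, 1476), Add(-1216, 2251)), -1)), Mul(-3983, Pow(3248, -1))) = Add(Mul(1313, Pow(Mul(-724, 1035), -1)), Mul(-3983, Rational(1, 3248))) = Add(Mul(1313, Pow(-749340, -1)), Rational(-569, 464)) = Add(Mul(1313, Rational(-1, 749340)), Rational(-569, 464)) = Add(Rational(-1313, 749340), Rational(-569, 464)) = Rational(-106745923, 86923440)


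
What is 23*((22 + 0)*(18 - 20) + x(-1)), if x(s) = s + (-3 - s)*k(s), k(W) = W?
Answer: -989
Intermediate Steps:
x(s) = s + s*(-3 - s) (x(s) = s + (-3 - s)*s = s + s*(-3 - s))
23*((22 + 0)*(18 - 20) + x(-1)) = 23*((22 + 0)*(18 - 20) - (-2 - 1*(-1))) = 23*(22*(-2) - (-2 + 1)) = 23*(-44 - 1*(-1)) = 23*(-44 + 1) = 23*(-43) = -989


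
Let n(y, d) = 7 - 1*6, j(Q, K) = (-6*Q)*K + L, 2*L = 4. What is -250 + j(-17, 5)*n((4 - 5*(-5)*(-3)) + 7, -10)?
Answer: 262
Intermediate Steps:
L = 2 (L = (½)*4 = 2)
j(Q, K) = 2 - 6*K*Q (j(Q, K) = (-6*Q)*K + 2 = -6*K*Q + 2 = 2 - 6*K*Q)
n(y, d) = 1 (n(y, d) = 7 - 6 = 1)
-250 + j(-17, 5)*n((4 - 5*(-5)*(-3)) + 7, -10) = -250 + (2 - 6*5*(-17))*1 = -250 + (2 + 510)*1 = -250 + 512*1 = -250 + 512 = 262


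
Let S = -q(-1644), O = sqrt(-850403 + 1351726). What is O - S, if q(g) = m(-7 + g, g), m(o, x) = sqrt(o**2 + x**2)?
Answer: sqrt(501323) + sqrt(5428537) ≈ 3038.0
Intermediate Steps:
O = sqrt(501323) ≈ 708.04
q(g) = sqrt(g**2 + (-7 + g)**2) (q(g) = sqrt((-7 + g)**2 + g**2) = sqrt(g**2 + (-7 + g)**2))
S = -sqrt(5428537) (S = -sqrt((-1644)**2 + (-7 - 1644)**2) = -sqrt(2702736 + (-1651)**2) = -sqrt(2702736 + 2725801) = -sqrt(5428537) ≈ -2329.9)
O - S = sqrt(501323) - (-1)*sqrt(5428537) = sqrt(501323) + sqrt(5428537)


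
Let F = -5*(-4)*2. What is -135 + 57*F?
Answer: 2145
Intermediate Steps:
F = 40 (F = 20*2 = 40)
-135 + 57*F = -135 + 57*40 = -135 + 2280 = 2145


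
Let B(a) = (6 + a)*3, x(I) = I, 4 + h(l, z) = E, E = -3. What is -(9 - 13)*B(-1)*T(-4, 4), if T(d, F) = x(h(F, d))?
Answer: -420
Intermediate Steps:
h(l, z) = -7 (h(l, z) = -4 - 3 = -7)
T(d, F) = -7
B(a) = 18 + 3*a
-(9 - 13)*B(-1)*T(-4, 4) = -(9 - 13)*(18 + 3*(-1))*(-7) = -(-4*(18 - 3))*(-7) = -(-4*15)*(-7) = -(-60)*(-7) = -1*420 = -420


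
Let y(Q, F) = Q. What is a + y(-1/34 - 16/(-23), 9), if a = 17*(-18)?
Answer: -238771/782 ≈ -305.33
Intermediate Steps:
a = -306
a + y(-1/34 - 16/(-23), 9) = -306 + (-1/34 - 16/(-23)) = -306 + (-1*1/34 - 16*(-1/23)) = -306 + (-1/34 + 16/23) = -306 + 521/782 = -238771/782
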